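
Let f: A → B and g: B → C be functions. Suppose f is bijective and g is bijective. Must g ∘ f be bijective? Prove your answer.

bijective

Injectivity: if g(f(a)) = g(f(b)) then f(a) = f(b) (g injective) so a = b (f injective).
Surjectivity: for c ∈ C pick b with g(b) = c, then a with f(a) = b; then (g ∘ f)(a) = c.
So g ∘ f is bijective.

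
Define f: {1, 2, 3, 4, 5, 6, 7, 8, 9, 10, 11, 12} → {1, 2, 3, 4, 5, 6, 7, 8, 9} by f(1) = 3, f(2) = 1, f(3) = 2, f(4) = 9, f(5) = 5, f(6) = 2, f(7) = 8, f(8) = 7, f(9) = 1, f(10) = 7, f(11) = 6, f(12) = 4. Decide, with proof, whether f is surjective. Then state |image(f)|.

Every element of the codomain has a preimage: 1 = f(2), 2 = f(3), 3 = f(1), 4 = f(12), 5 = f(5), 6 = f(11), 7 = f(8), 8 = f(7), 9 = f(4).
So f is surjective.
The image of f is {1, 2, 3, 4, 5, 6, 7, 8, 9}, which has 9 elements.

9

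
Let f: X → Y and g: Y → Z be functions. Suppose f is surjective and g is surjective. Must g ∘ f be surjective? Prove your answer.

Let c ∈ Z. Since g is surjective, there is b ∈ Y with g(b) = c. Since f is surjective, there is a ∈ X with f(a) = b.
Then (g ∘ f)(a) = g(b) = c. So g ∘ f is surjective.

surjective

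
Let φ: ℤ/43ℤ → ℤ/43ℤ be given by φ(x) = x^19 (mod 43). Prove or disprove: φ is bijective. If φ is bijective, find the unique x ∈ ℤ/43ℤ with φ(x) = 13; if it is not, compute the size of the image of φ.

15

Since 43 is prime, the nonzero elements of ℤ/43ℤ form a cyclic group of order 42.
As gcd(19, 42) = 1, raising to the 19th power is a bijection on this group: if u^19 ≡ v^19 then (uv^{−1})^19 = 1, and the only element of order dividing gcd(19, 42) = 1 is 1, so u = v.
With φ(0) = 0 this makes φ injective on all of ℤ/43ℤ, hence bijective (finite equal-size domain and codomain). In particular φ is bijective.
Since φ is bijective, we find the preimage of 13. The inverse of x ↦ x^19 on (ℤ/43ℤ)^× is x ↦ x^31, because 19·31 = 589 = 14·42 + 1 ≡ 1 (mod 42) and x^{42} = 1 for x ≠ 0 (Fermat). So φ⁻¹(13) = 13^31 mod 43.
Repeated squaring mod 43: 13^1 ≡ 13, 13^2 ≡ 13² = 169 ≡ 40, 13^4 ≡ 40² = 1600 ≡ 9, 13^8 ≡ 9² = 81 ≡ 38, 13^16 ≡ 38² = 1444 ≡ 25. Since 31 = 16 + 8 + 4 + 2 + 1, 13^31 ≡ 25·38·9·40·13: 25·38 = 950 ≡ 4, then 4·9 = 36, then 36·40 = 1440 ≡ 21, then 21·13 = 273 ≡ 15. So 13^31 ≡ 15 (mod 43).
Hence φ⁻¹(13) = 15.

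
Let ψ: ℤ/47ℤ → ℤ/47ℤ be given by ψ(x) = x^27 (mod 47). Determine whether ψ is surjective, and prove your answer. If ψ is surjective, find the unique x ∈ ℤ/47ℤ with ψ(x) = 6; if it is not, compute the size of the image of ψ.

32

Since 47 is prime, the nonzero elements of ℤ/47ℤ form a cyclic group of order 46.
As gcd(27, 46) = 1, raising to the 27th power is a bijection on this group: if a^27 ≡ b^27 then (ab^{−1})^27 = 1, and the only element of order dividing gcd(27, 46) = 1 is 1, so a = b.
With ψ(0) = 0 this makes ψ injective on all of ℤ/47ℤ, hence bijective (finite equal-size domain and codomain). In particular ψ is surjective.
Since ψ is surjective, we find the preimage of 6. The inverse of x ↦ x^27 on (ℤ/47ℤ)^× is x ↦ x^29, because 27·29 = 783 = 17·46 + 1 ≡ 1 (mod 46) and x^{46} = 1 for x ≠ 0 (Fermat). So ψ⁻¹(6) = 6^29 mod 47.
Repeated squaring mod 47: 6^1 ≡ 6, 6^2 ≡ 6² = 36, 6^4 ≡ 36² = 1296 ≡ 27, 6^8 ≡ 27² = 729 ≡ 24, 6^16 ≡ 24² = 576 ≡ 12. Since 29 = 16 + 8 + 4 + 1, 6^29 ≡ 12·24·27·6: 12·24 = 288 ≡ 6, then 6·27 = 162 ≡ 21, then 21·6 = 126 ≡ 32. So 6^29 ≡ 32 (mod 47).
Hence ψ⁻¹(6) = 32.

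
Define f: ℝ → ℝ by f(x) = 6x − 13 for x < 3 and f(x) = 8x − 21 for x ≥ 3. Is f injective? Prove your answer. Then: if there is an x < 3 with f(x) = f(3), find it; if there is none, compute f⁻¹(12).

8/3

Both pieces are strictly increasing (slopes 6 and 8), so each is injective on its own interval.
The left piece maps (−∞, 3) onto (−∞, 5); the right piece maps [3, ∞) onto [3, ∞).
These images overlap. In particular f(3) = 3 (right piece), and solving 6x − 13 = 3 on the left piece gives x = 8/3 < 3.
So f(8/3) = f(3) with 8/3 ≠ 3, and f is not injective. This x = 8/3 is the requested value below 3.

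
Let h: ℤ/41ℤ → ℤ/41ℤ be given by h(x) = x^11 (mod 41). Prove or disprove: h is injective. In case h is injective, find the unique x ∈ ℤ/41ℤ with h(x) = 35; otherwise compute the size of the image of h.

13

Since 41 is prime, the nonzero elements of ℤ/41ℤ form a cyclic group of order 40.
As gcd(11, 40) = 1, raising to the 11th power is a bijection on this group: if a^11 ≡ b^11 then (ab^{−1})^11 = 1, and the only element of order dividing gcd(11, 40) = 1 is 1, so a = b.
With h(0) = 0 this makes h injective on all of ℤ/41ℤ, hence bijective (finite equal-size domain and codomain). In particular h is injective.
Since h is injective, we find the preimage of 35. The inverse of x ↦ x^11 on (ℤ/41ℤ)^× is x ↦ x^11, because 11·11 = 121 = 3·40 + 1 ≡ 1 (mod 40) and x^{40} = 1 for x ≠ 0 (Fermat). So h⁻¹(35) = 35^11 mod 41.
Repeated squaring mod 41: 35^1 ≡ 35, 35^2 ≡ 35² = 1225 ≡ 36, 35^4 ≡ 36² = 1296 ≡ 25, 35^8 ≡ 25² = 625 ≡ 10. Since 11 = 8 + 2 + 1, 35^11 ≡ 10·36·35: 10·36 = 360 ≡ 32, then 32·35 = 1120 ≡ 13. So 35^11 ≡ 13 (mod 41).
Hence h⁻¹(35) = 13.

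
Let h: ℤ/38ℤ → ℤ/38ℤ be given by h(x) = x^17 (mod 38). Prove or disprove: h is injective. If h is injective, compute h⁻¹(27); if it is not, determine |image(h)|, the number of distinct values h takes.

31

Computing x^17 mod 38 for each x (by repeated squaring, reducing mod 38 at every step), the values h(0), h(1), …, h(37) are: 0, 1, 10, 13, 24, 23, 16, 11, 12, 17, 2, 7, 8, 3, 34, 33, 6, 9, 18, 19, 20, 29, 32, 5, 4, 35, 30, 31, 36, 21, 26, 27, 22, 15, 14, 25, 28, 37.
Every element of ℤ/38ℤ appears exactly once in this list, so h is a bijection, and in particular injective.
Since h is injective, we read off the preimage of 27 from the same table: h(31) = 27, so h⁻¹(27) = 31.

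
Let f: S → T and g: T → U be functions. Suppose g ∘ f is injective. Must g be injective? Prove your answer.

not injective

No. Take S = {1, 2}, T = {1, 2, 3}, U = {1, 2, 3}, f(a) = a for each a ∈ S, and g(b) = 2 if b ∈ {2, 3} else g(b) = b.
Then g ∘ f = f is injective (S ⊂ T and f is the inclusion), but g(2) = g(3) = 2 with 2 ≠ 3, so g is not injective.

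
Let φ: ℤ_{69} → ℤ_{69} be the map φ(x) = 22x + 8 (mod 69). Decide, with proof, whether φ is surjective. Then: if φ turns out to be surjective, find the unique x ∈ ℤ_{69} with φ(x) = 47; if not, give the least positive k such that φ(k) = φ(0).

Since gcd(22, 69) = 1, 22 is invertible modulo 69. Euclid's algorithm: 69 = 3·22 + 3, 22 = 7·3 + 1; back-substituting gives 1 = 22·22 − 7·69, so 22⁻¹ ≡ 22 (mod 69).
For any y ∈ ℤ_{69}, x = 22(y − 8) mod 69 satisfies φ(x) = 22·22(y − 8) + 8 ≡ y (since 22·22 ≡ 1 mod 69). So every y has a preimage.
Hence φ is surjective.
Since φ is surjective, we compute φ⁻¹(47): solve 22x + 8 ≡ 47 (mod 69), i.e. 22x ≡ 39 (mod 69).
Multiplying by 22⁻¹ = 22 gives x ≡ 22·39 = 858 = 12·69 + 30 ≡ 30 (mod 69).
Check: φ(30) = 22·30 + 8 = 668 = 9·69 + 47 ≡ 47 (mod 69).

30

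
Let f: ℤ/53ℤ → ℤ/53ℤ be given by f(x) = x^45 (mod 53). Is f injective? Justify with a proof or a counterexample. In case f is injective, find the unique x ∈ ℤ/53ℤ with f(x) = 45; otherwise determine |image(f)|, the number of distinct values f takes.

Since 53 is prime, the nonzero elements of ℤ/53ℤ form a cyclic group of order 52.
As gcd(45, 52) = 1, raising to the 45th power is a bijection on this group: if x_1^45 ≡ x_2^45 then (x_1x_2^{−1})^45 = 1, and the only element of order dividing gcd(45, 52) = 1 is 1, so x_1 = x_2.
With f(0) = 0 this makes f injective on all of ℤ/53ℤ, hence bijective (finite equal-size domain and codomain). In particular f is injective.
Since f is injective, we find the preimage of 45. The inverse of x ↦ x^45 on (ℤ/53ℤ)^× is x ↦ x^37, because 45·37 = 1665 = 32·52 + 1 ≡ 1 (mod 52) and x^{52} = 1 for x ≠ 0 (Fermat). So f⁻¹(45) = 45^37 mod 53.
Repeated squaring mod 53: 45^1 ≡ 45, 45^2 ≡ 45² = 2025 ≡ 11, 45^4 ≡ 11² = 121 ≡ 15, 45^8 ≡ 15² = 225 ≡ 13, 45^16 ≡ 13² = 169 ≡ 10, 45^32 ≡ 10² = 100 ≡ 47. Since 37 = 32 + 4 + 1, 45^37 ≡ 47·15·45: 47·15 = 705 ≡ 16, then 16·45 = 720 ≡ 31. So 45^37 ≡ 31 (mod 53).
Hence f⁻¹(45) = 31.

31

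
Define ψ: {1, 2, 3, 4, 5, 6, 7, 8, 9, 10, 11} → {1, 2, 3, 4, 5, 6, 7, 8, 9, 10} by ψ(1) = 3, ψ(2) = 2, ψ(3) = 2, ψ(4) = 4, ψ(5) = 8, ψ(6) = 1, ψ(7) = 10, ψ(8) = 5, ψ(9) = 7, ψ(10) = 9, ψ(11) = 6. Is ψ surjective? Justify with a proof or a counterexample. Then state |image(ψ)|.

10

Every element of the codomain has a preimage: 1 = ψ(6), 2 = ψ(2), 3 = ψ(1), 4 = ψ(4), 5 = ψ(8), 6 = ψ(11), 7 = ψ(9), 8 = ψ(5), 9 = ψ(10), 10 = ψ(7).
Therefore ψ is surjective.
The image of ψ is {1, 2, 3, 4, 5, 6, 7, 8, 9, 10}, which has 10 elements.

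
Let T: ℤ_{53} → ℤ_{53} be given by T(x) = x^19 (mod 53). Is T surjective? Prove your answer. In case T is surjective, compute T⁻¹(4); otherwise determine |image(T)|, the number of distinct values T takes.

Since 53 is prime, the nonzero elements of ℤ_{53} form a cyclic group of order 52.
As gcd(19, 52) = 1, raising to the 19th power is a bijection on this group: if s^19 ≡ t^19 then (st^{−1})^19 = 1, and the only element of order dividing gcd(19, 52) = 1 is 1, so s = t.
With T(0) = 0 this makes T injective on all of ℤ_{53}, hence bijective (finite equal-size domain and codomain). In particular T is surjective.
Since T is surjective, we find the preimage of 4. The inverse of x ↦ x^19 on (ℤ_{53})^× is x ↦ x^11, because 19·11 = 209 = 4·52 + 1 ≡ 1 (mod 52) and x^{52} = 1 for x ≠ 0 (Fermat). So T⁻¹(4) = 4^11 mod 53.
Repeated squaring mod 53: 4^1 ≡ 4, 4^2 ≡ 4² = 16, 4^4 ≡ 16² = 256 ≡ 44, 4^8 ≡ 44² = 1936 ≡ 28. Since 11 = 8 + 2 + 1, 4^11 ≡ 28·16·4: 28·16 = 448 ≡ 24, then 24·4 = 96 ≡ 43. So 4^11 ≡ 43 (mod 53).
Hence T⁻¹(4) = 43.

43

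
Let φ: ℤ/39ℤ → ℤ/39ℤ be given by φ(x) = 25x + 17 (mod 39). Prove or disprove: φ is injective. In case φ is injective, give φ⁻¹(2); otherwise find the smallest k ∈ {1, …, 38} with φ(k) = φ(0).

15

If φ(x_1) = φ(x_2), then 25x_1 ≡ 25x_2 (mod 39). Because gcd(25, 39) = 1, we may cancel 25 to get x_1 ≡ x_2 (mod 39).
Therefore φ is injective.
We now compute 25⁻¹ mod 39 explicitly. Euclid's algorithm: 39 = 1·25 + 14, 25 = 1·14 + 11, 14 = 1·11 + 3, 11 = 3·3 + 2, 3 = 1·2 + 1; back-substituting gives 1 = 25·25 − 16·39, so 25⁻¹ ≡ 25 (mod 39).
Since φ is injective, we find φ⁻¹(2): we need 25x ≡ 2 − 17 ≡ 24 (mod 39). Using 25⁻¹ = 25: x ≡ 25·24 = 600 = 15·39 + 15, so x = 15.
Check: φ(15) = 25·15 + 17 = 392 = 10·39 + 2 ≡ 2 (mod 39).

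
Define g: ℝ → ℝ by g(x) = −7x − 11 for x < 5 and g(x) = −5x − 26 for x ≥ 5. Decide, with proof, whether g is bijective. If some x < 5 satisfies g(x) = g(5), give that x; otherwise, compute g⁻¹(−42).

31/7

Both pieces are strictly decreasing (slopes −7 and −5), so each is injective on its own interval.
The left piece maps (−∞, 5) onto (−46, ∞); the right piece maps [5, ∞) onto (−∞, −51].
The images leave a gap (−46 has no preimage), so g is not surjective, hence not bijective.
Because the two images are disjoint, no x < 5 has g(x) = g(5), so we compute g⁻¹(−42): −42 lies in (−46, ∞), so solve −7x − 11 = −42: x = (−42 + 11)/(−7) = 31/7.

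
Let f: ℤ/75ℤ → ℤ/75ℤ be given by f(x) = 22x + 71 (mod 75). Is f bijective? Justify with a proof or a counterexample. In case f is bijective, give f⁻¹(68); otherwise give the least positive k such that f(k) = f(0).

If f(s) = f(t), then 22s ≡ 22t (mod 75). Because gcd(22, 75) = 1, we may cancel 22 to get s ≡ t (mod 75).
We now compute 22⁻¹ mod 75 explicitly. Euclid's algorithm: 75 = 3·22 + 9, 22 = 2·9 + 4, 9 = 2·4 + 1; back-substituting gives 1 = 58·22 − 17·75, so 22⁻¹ ≡ 58 (mod 75).
For any y ∈ ℤ/75ℤ, x = 58(y − 71) mod 75 satisfies f(x) = 22·58(y − 71) + 71 ≡ y (since 22·58 ≡ 1 mod 75). So every y has a preimage.
So f is bijective.
Since f is bijective, we find f⁻¹(68): we need 22x ≡ 68 − 71 ≡ 72 (mod 75). Using 22⁻¹ = 58: x ≡ 58·72 = 4176 = 55·75 + 51, so x = 51.
Check: f(51) = 22·51 + 71 = 1193 = 15·75 + 68 ≡ 68 (mod 75).

51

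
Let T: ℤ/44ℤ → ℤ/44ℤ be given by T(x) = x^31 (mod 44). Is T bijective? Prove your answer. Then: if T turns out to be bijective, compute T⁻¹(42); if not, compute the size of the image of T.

33

T(0) = 0^31 = 0.
T(22): Repeated squaring mod 44: 22^1 ≡ 22, 22^2 ≡ 22² = 484 ≡ 0, 22^4 ≡ 0² = 0, 22^8 ≡ 0² = 0, 22^16 ≡ 0² = 0. Since 31 = 16 + 8 + 4 + 2 + 1, 22^31 ≡ 0·0·0·0·22: 0·0 = 0, then 0·0 = 0, then 0·0 = 0, then 0·22 = 0. So 22^31 ≡ 0 (mod 44).
So T(0) = T(22) = 0 while 0 ≠ 22, so T is not injective, hence not bijective.
Since T is not bijective, we determine |image(T)|. Computing x^31 mod 44 for each x (by repeated squaring, reducing mod 44 at every step), the values T(0), T(1), …, T(43) are: 0, 1, 24, 3, 4, 5, 28, 7, 8, 9, 32, 11, 12, 13, 36, 15, 16, 17, 40, 19, 20, 21, 0, 23, 24, 25, 4, 27, 28, 29, 8, 31, 32, 33, 12, 35, 36, 37, 16, 39, 40, 41, 20, 43.
The distinct values are {0, 1, 3, 4, 5, 7, 8, 9, 11, 12, 13, 15, 16, 17, 19, 20, 21, 23, 24, 25, 27, 28, 29, 31, 32, 33, 35, 36, 37, 39, 40, 41, 43}; there are 33 of them.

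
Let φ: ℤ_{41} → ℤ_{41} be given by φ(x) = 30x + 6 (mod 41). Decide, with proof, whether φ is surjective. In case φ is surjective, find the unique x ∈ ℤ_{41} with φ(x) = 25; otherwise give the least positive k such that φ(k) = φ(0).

Recall: φ is surjective if every y in the codomain equals φ(x) for some x in the domain.
Since gcd(30, 41) = 1, 30 is invertible modulo 41. Euclid's algorithm: 41 = 1·30 + 11, 30 = 2·11 + 8, 11 = 1·8 + 3, 8 = 2·3 + 2, 3 = 1·2 + 1; back-substituting gives 1 = 26·30 − 19·41, so 30⁻¹ ≡ 26 (mod 41).
Then y ↦ 26(y − 6) is a two-sided inverse to φ, so every y ∈ ℤ_{41} has a preimage.
Hence φ is surjective.
Since φ is surjective, we find φ⁻¹(25): we need 30x ≡ 25 − 6 ≡ 19 (mod 41). Using 30⁻¹ = 26: x ≡ 26·19 = 494 = 12·41 + 2, so x = 2.
Check: φ(2) = 30·2 + 6 = 66 = 1·41 + 25 ≡ 25 (mod 41).

2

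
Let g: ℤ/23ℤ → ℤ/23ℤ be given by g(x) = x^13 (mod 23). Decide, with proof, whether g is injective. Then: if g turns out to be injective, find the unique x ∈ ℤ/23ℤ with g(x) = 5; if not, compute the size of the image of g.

15

Since 23 is prime, the nonzero elements of ℤ/23ℤ form a cyclic group of order 22.
As gcd(13, 22) = 1, raising to the 13th power is a bijection on this group: if a^13 ≡ b^13 then (ab^{−1})^13 = 1, and the only element of order dividing gcd(13, 22) = 1 is 1, so a = b.
With g(0) = 0 this makes g injective on all of ℤ/23ℤ, hence bijective (finite equal-size domain and codomain). In particular g is injective.
Since g is injective, we find the preimage of 5. The inverse of x ↦ x^13 on (ℤ/23ℤ)^× is x ↦ x^17, because 13·17 = 221 = 10·22 + 1 ≡ 1 (mod 22) and x^{22} = 1 for x ≠ 0 (Fermat). So g⁻¹(5) = 5^17 mod 23.
Repeated squaring mod 23: 5^1 ≡ 5, 5^2 ≡ 5² = 25 ≡ 2, 5^4 ≡ 2² = 4, 5^8 ≡ 4² = 16, 5^16 ≡ 16² = 256 ≡ 3. Since 17 = 16 + 1, 5^17 ≡ 3·5: 3·5 = 15. So 5^17 ≡ 15 (mod 23).
Hence g⁻¹(5) = 15.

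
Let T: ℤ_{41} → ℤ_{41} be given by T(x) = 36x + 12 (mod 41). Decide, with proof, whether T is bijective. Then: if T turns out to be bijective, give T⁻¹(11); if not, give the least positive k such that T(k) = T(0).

33

Suppose T(a) = T(b) in ℤ_{41}. Then 36a + 12 ≡ 36b + 12 (mod 41), so 36(a − b) ≡ 0 (mod 41).
Since gcd(36, 41) = 1, 36 is invertible modulo 41, so a − b ≡ 0 (mod 41), i.e. a = b.
We now compute 36⁻¹ mod 41 explicitly. Euclid's algorithm: 41 = 1·36 + 5, 36 = 7·5 + 1; back-substituting gives 1 = 8·36 − 7·41, so 36⁻¹ ≡ 8 (mod 41).
Then y ↦ 8(y − 12) is a two-sided inverse to T, so every y ∈ ℤ_{41} has a preimage.
Hence T is bijective.
Since T is bijective, we find T⁻¹(11): we need 36x ≡ 11 − 12 ≡ 40 (mod 41). Using 36⁻¹ = 8: x ≡ 8·40 = 320 = 7·41 + 33, so x = 33.
Check: T(33) = 36·33 + 12 = 1200 = 29·41 + 11 ≡ 11 (mod 41).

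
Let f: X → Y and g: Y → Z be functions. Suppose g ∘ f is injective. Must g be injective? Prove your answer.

not injective

No. Take X = {1, 2}, Y = {1, 2, 3}, Z = {1, 2, 3}, f(a) = a for each a ∈ X, and g(b) = 2 if b ∈ {2, 3} else g(b) = b.
Then g ∘ f = f is injective (X ⊂ Y and f is the inclusion), but g(2) = g(3) = 2 with 2 ≠ 3, so g is not injective.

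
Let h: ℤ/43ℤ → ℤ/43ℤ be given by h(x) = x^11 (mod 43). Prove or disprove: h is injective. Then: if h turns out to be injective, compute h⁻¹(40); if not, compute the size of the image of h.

Since 43 is prime, the nonzero elements of ℤ/43ℤ form a cyclic group of order 42.
As gcd(11, 42) = 1, raising to the 11th power is a bijection on this group: if u^11 ≡ v^11 then (uv^{−1})^11 = 1, and the only element of order dividing gcd(11, 42) = 1 is 1, so u = v.
With h(0) = 0 this makes h injective on all of ℤ/43ℤ, hence bijective (finite equal-size domain and codomain). In particular h is injective.
Since h is injective, we find the preimage of 40. The inverse of x ↦ x^11 on (ℤ/43ℤ)^× is x ↦ x^23, because 11·23 = 253 = 6·42 + 1 ≡ 1 (mod 42) and x^{42} = 1 for x ≠ 0 (Fermat). So h⁻¹(40) = 40^23 mod 43.
Repeated squaring mod 43: 40^1 ≡ 40, 40^2 ≡ 40² = 1600 ≡ 9, 40^4 ≡ 9² = 81 ≡ 38, 40^8 ≡ 38² = 1444 ≡ 25, 40^16 ≡ 25² = 625 ≡ 23. Since 23 = 16 + 4 + 2 + 1, 40^23 ≡ 23·38·9·40: 23·38 = 874 ≡ 14, then 14·9 = 126 ≡ 40, then 40·40 = 1600 ≡ 9. So 40^23 ≡ 9 (mod 43).
Hence h⁻¹(40) = 9.

9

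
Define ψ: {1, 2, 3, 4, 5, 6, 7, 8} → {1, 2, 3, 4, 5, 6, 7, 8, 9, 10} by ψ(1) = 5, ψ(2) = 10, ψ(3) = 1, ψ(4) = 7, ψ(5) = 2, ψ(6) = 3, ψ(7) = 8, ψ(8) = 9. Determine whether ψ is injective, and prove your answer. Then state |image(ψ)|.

8

The values ψ(1), …, ψ(8) are 5, 10, 1, 7, 2, 3, 8, 9 — all distinct.
So ψ(a) = ψ(b) only when a = b, and ψ is injective.
The image of ψ is {1, 2, 3, 5, 7, 8, 9, 10}, which has 8 elements.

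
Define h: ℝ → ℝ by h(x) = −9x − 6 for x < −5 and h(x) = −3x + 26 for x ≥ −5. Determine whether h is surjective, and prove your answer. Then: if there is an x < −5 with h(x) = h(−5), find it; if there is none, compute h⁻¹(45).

Both pieces are strictly decreasing (slopes −9 and −3), so each is injective on its own interval.
The left piece maps (−∞, −5) onto (39, ∞); the right piece maps [−5, ∞) onto (−∞, 41].
The union (39, ∞) ∪ (−∞, 41] covers ℝ, so h is surjective.
For the follow-up: the images overlap, so an x < −5 with h(x) = h(−5) exists. h(−5) = 41; solving −9x − 6 = 41 for x < −5 gives x = (41 + 6)/(−9) = −47/9.

-47/9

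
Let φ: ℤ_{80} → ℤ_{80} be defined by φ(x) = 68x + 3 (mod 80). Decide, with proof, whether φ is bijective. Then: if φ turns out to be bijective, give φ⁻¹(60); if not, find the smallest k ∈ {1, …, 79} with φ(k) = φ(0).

20

We have gcd(68, 80) = 4 > 1. Taking x_1 = 0 and x_2 = 20: φ(0) = 3 and φ(20) = 68·20 + 3 = 1363 ≡ 3 (mod 80).
So φ(0) = φ(20) while 0 ≠ 20, thus φ is not injective, hence not bijective.
Since φ is not bijective, we find the least positive k with φ(k) = φ(0): this means 68k ≡ 0 (mod 80), i.e. 80 ∣ 68k. Since gcd(68, 80) = 4, dividing through by 4 this holds exactly when 20 ∣ 17k, and as gcd(17, 20) = 1, exactly when 20 ∣ k.
The smallest positive such k is 20.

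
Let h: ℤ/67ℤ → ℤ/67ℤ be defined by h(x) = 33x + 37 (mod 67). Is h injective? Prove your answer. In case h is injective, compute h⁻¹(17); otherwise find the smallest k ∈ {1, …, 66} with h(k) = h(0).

40

Recall that h is injective when h(s) = h(t) forces s = t.
Suppose h(s) = h(t) in ℤ/67ℤ. Then 33s + 37 ≡ 33t + 37 (mod 67), therefore 33(s − t) ≡ 0 (mod 67).
Since gcd(33, 67) = 1, 33 is invertible modulo 67, thus s − t ≡ 0 (mod 67), i.e. s = t.
So h is injective.
We now compute 33⁻¹ mod 67 explicitly. Euclid's algorithm: 67 = 2·33 + 1; back-substituting gives 1 = 65·33 − 32·67, so 33⁻¹ ≡ 65 (mod 67).
Since h is injective, we compute h⁻¹(17): solve 33x + 37 ≡ 17 (mod 67), i.e. 33x ≡ 47 (mod 67).
Multiplying by 33⁻¹ = 65 gives x ≡ 65·47 = 3055 = 45·67 + 40 ≡ 40 (mod 67).
Check: h(40) = 33·40 + 37 = 1357 = 20·67 + 17 ≡ 17 (mod 67).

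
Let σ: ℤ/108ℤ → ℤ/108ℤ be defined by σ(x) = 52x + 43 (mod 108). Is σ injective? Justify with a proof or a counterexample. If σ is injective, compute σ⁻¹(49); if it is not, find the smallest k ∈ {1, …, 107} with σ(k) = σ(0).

We have gcd(52, 108) = 4 > 1. Taking s = 0 and t = 27: σ(0) = 43 and σ(27) = 52·27 + 43 = 1447 ≡ 43 (mod 108).
So σ(0) = σ(27) while 0 ≠ 27, thus σ is not injective.
Since σ is not injective, we find the least positive k with σ(k) = σ(0): this means 52k ≡ 0 (mod 108), i.e. 108 ∣ 52k. Since gcd(52, 108) = 4, dividing through by 4 this holds exactly when 27 ∣ 13k, and as gcd(13, 27) = 1, exactly when 27 ∣ k.
The smallest positive such k is 27.

27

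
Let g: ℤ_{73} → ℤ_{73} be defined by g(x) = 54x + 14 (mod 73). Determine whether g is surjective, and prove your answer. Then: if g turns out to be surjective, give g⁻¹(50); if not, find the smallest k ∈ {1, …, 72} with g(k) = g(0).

25

Since gcd(54, 73) = 1, 54 is invertible modulo 73. Euclid's algorithm: 73 = 1·54 + 19, 54 = 2·19 + 16, 19 = 1·16 + 3, 16 = 5·3 + 1; back-substituting gives 1 = 23·54 − 17·73, so 54⁻¹ ≡ 23 (mod 73).
For any y ∈ ℤ_{73}, x = 23(y − 14) mod 73 satisfies g(x) = 54·23(y − 14) + 14 ≡ y (since 54·23 ≡ 1 mod 73). So every y has a preimage.
Hence g is surjective.
Since g is surjective, we find g⁻¹(50): we need 54x ≡ 50 − 14 ≡ 36 (mod 73). Using 54⁻¹ = 23: x ≡ 23·36 = 828 = 11·73 + 25, so x = 25.
Check: g(25) = 54·25 + 14 = 1364 = 18·73 + 50 ≡ 50 (mod 73).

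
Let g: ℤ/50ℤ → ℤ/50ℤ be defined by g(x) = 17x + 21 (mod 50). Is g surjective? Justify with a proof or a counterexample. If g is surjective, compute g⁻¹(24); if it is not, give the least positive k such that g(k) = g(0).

Since gcd(17, 50) = 1, 17 is invertible modulo 50. Euclid's algorithm: 50 = 2·17 + 16, 17 = 1·16 + 1; back-substituting gives 1 = 3·17 − 1·50, so 17⁻¹ ≡ 3 (mod 50).
For any y ∈ ℤ/50ℤ, x = 3(y − 21) mod 50 satisfies g(x) = 17·3(y − 21) + 21 ≡ y (since 17·3 ≡ 1 mod 50). So every y has a preimage.
So g is surjective.
Since g is surjective, we find g⁻¹(24): we need 17x ≡ 24 − 21 ≡ 3 (mod 50). Using 17⁻¹ = 3: x ≡ 3·3 = 9, so x = 9.
Check: g(9) = 17·9 + 21 = 174 = 3·50 + 24 ≡ 24 (mod 50).

9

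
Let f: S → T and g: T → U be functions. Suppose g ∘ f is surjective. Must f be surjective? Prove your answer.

not surjective

No. Take S = {1, 2, 3}, T = {1, 2, 3, 4}, U = {1}, f(a) = 1 for every a ∈ S, and g(b) = 1 for every b ∈ T.
Then g ∘ f is surjective onto {1}, but 4 ∈ T has no preimage under f, so f is not surjective.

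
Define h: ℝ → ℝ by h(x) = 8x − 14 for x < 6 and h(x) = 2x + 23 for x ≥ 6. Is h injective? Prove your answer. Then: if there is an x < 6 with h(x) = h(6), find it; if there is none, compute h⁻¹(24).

Both pieces are strictly increasing (slopes 8 and 2), so each is injective on its own interval.
The left piece maps (−∞, 6) onto (−∞, 34); the right piece maps [6, ∞) onto [35, ∞).
These images are disjoint, so no value is attained by both pieces. Therefore h is injective.
Because the two images are disjoint, no x < 6 has h(x) = h(6), so we compute h⁻¹(24): 24 lies in (−∞, 34), so solve 8x − 14 = 24: x = (24 + 14)/8 = 19/4.

19/4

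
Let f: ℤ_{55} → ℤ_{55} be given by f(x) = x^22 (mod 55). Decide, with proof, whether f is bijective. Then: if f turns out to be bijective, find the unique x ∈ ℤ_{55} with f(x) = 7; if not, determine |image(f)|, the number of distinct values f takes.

18

f(3): Repeated squaring mod 55: 3^1 ≡ 3, 3^2 ≡ 3² = 9, 3^4 ≡ 9² = 81 ≡ 26, 3^8 ≡ 26² = 676 ≡ 16, 3^16 ≡ 16² = 256 ≡ 36. Since 22 = 16 + 4 + 2, 3^22 ≡ 36·26·9: 36·26 = 936 ≡ 1, then 1·9 = 9. So 3^22 ≡ 9 (mod 55).
f(8): Repeated squaring mod 55: 8^1 ≡ 8, 8^2 ≡ 8² = 64 ≡ 9, 8^4 ≡ 9² = 81 ≡ 26, 8^8 ≡ 26² = 676 ≡ 16, 8^16 ≡ 16² = 256 ≡ 36. Since 22 = 16 + 4 + 2, 8^22 ≡ 36·26·9: 36·26 = 936 ≡ 1, then 1·9 = 9. So 8^22 ≡ 9 (mod 55).
So f(3) = f(8) = 9 while 3 ≠ 8, hence f is not injective, hence not bijective.
Since f is not bijective, we determine |image(f)|. Computing x^22 mod 55 for each x (by repeated squaring, reducing mod 55 at every step), the values f(0), f(1), …, f(54) are: 0, 1, 4, 9, 16, 25, 36, 49, 9, 26, 45, 11, 34, 4, 31, 5, 36, 14, 49, 31, 15, 1, 44, 34, 26, 20, 16, 14, 14, 16, 20, 26, 34, 44, 1, 15, 31, 49, 14, 36, 5, 31, 4, 34, 11, 45, 26, 9, 49, 36, 25, 16, 9, 4, 1.
The distinct values are {0, 1, 4, 5, 9, 11, 14, 15, 16, 20, 25, 26, 31, 34, 36, 44, 45, 49}; there are 18 of them.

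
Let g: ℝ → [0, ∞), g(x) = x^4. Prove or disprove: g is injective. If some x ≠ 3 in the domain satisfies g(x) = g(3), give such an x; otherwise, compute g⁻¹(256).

g(3) = 81 = (−3)^4 = g(−3) (since 4 is even), with 3 ≠ −3. So g is not injective.
For the follow-up, such an x exists: taking x = −3 ∈ ℝ gives g(−3) = 81 = g(3) with −3 ≠ 3.

-3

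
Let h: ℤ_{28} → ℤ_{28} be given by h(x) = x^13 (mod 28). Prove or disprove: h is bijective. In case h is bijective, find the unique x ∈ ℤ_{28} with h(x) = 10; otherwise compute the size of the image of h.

h(0) = 0^13 = 0.
h(14): Repeated squaring mod 28: 14^1 ≡ 14, 14^2 ≡ 14² = 196 ≡ 0, 14^4 ≡ 0² = 0, 14^8 ≡ 0² = 0. Since 13 = 8 + 4 + 1, 14^13 ≡ 0·0·14: 0·0 = 0, then 0·14 = 0. So 14^13 ≡ 0 (mod 28).
So h(0) = h(14) = 0 while 0 ≠ 14, thus h is not injective, hence not bijective.
Since h is not bijective, we determine |image(h)|. Computing x^13 mod 28 for each x (by repeated squaring, reducing mod 28 at every step), the values h(0), h(1), …, h(27) are: 0, 1, 16, 3, 4, 5, 20, 7, 8, 9, 24, 11, 12, 13, 0, 15, 16, 17, 4, 19, 20, 21, 8, 23, 24, 25, 12, 27.
The distinct values are {0, 1, 3, 4, 5, 7, 8, 9, 11, 12, 13, 15, 16, 17, 19, 20, 21, 23, 24, 25, 27}; there are 21 of them.

21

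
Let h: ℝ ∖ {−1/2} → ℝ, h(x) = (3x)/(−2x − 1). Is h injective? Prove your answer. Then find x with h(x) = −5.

-5/7

Suppose h(x_1) = h(x_2). Cross-multiplying: (3x_1)(−2x_2 − 1) = (3x_2)(−2x_1 − 1).
Expanding both sides and cancelling the symmetric terms leaves −3·(x_1 − x_2) = 0. Since −3 ≠ 0, x_1 = x_2. So h is injective.
Solving h(x) = −5: cross-multiplying gives 3x = −5(−2x − 1), which rearranges to −7x = 5, so x = −5/7.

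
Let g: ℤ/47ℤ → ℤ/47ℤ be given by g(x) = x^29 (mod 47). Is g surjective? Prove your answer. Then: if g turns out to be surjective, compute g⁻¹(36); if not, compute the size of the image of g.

Since 47 is prime, the nonzero elements of ℤ/47ℤ form a cyclic group of order 46.
As gcd(29, 46) = 1, raising to the 29th power is a bijection on this group: if s^29 ≡ t^29 then (st^{−1})^29 = 1, and the only element of order dividing gcd(29, 46) = 1 is 1, so s = t.
With g(0) = 0 this makes g injective on all of ℤ/47ℤ, hence bijective (finite equal-size domain and codomain). In particular g is surjective.
Since g is surjective, we find the preimage of 36. The inverse of x ↦ x^29 on (ℤ/47ℤ)^× is x ↦ x^27, because 29·27 = 783 = 17·46 + 1 ≡ 1 (mod 46) and x^{46} = 1 for x ≠ 0 (Fermat). So g⁻¹(36) = 36^27 mod 47.
Repeated squaring mod 47: 36^1 ≡ 36, 36^2 ≡ 36² = 1296 ≡ 27, 36^4 ≡ 27² = 729 ≡ 24, 36^8 ≡ 24² = 576 ≡ 12, 36^16 ≡ 12² = 144 ≡ 3. Since 27 = 16 + 8 + 2 + 1, 36^27 ≡ 3·12·27·36: 3·12 = 36, then 36·27 = 972 ≡ 32, then 32·36 = 1152 ≡ 24. So 36^27 ≡ 24 (mod 47).
Hence g⁻¹(36) = 24.

24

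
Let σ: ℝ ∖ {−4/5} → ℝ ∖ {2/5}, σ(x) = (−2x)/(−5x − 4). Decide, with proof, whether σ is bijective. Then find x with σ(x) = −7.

Suppose σ(x_1) = σ(x_2). Cross-multiplying: (−2x_1)(−5x_2 − 4) = (−2x_2)(−5x_1 − 4).
Expanding both sides and cancelling the symmetric terms leaves 8·(x_1 − x_2) = 0. Since 8 ≠ 0, x_1 = x_2. Hence σ is injective.
For any y ≠ 2/5, solving y(−5x − 4) = −2x for x gives a well-defined x ≠ −4/5. So σ is surjective.
So σ is bijective.
Solving σ(x) = −7: cross-multiplying gives −2x = −7(−5x − 4), which rearranges to −37x = 28, so x = −28/37.

-28/37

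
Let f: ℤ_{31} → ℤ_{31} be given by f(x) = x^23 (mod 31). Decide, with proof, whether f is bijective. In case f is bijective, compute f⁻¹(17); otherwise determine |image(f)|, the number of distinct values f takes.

21

Since 31 is prime, the nonzero elements of ℤ_{31} form a cyclic group of order 30.
As gcd(23, 30) = 1, raising to the 23rd power is a bijection on this group: if a^23 ≡ b^23 then (ab^{−1})^23 = 1, and the only element of order dividing gcd(23, 30) = 1 is 1, so a = b.
With f(0) = 0 this makes f injective on all of ℤ_{31}, hence bijective (finite equal-size domain and codomain). In particular f is bijective.
Since f is bijective, we find the preimage of 17. The inverse of x ↦ x^23 on (ℤ_{31})^× is x ↦ x^17, because 23·17 = 391 = 13·30 + 1 ≡ 1 (mod 30) and x^{30} = 1 for x ≠ 0 (Fermat). So f⁻¹(17) = 17^17 mod 31.
Repeated squaring mod 31: 17^1 ≡ 17, 17^2 ≡ 17² = 289 ≡ 10, 17^4 ≡ 10² = 100 ≡ 7, 17^8 ≡ 7² = 49 ≡ 18, 17^16 ≡ 18² = 324 ≡ 14. Since 17 = 16 + 1, 17^17 ≡ 14·17: 14·17 = 238 ≡ 21. So 17^17 ≡ 21 (mod 31).
Hence f⁻¹(17) = 21.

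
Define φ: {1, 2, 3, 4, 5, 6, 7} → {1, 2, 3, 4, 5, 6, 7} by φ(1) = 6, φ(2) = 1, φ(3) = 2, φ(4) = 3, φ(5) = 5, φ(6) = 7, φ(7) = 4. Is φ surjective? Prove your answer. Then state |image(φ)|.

7

Every element of the codomain has a preimage: 1 = φ(2), 2 = φ(3), 3 = φ(4), 4 = φ(7), 5 = φ(5), 6 = φ(1), 7 = φ(6).
Hence φ is surjective.
The image of φ is {1, 2, 3, 4, 5, 6, 7}, which has 7 elements.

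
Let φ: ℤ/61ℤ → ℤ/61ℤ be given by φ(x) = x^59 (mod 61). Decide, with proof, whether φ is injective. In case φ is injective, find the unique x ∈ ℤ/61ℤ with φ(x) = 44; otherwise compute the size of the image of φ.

43

Since 61 is prime, the nonzero elements of ℤ/61ℤ form a cyclic group of order 60.
As gcd(59, 60) = 1, raising to the 59th power is a bijection on this group: if u^59 ≡ v^59 then (uv^{−1})^59 = 1, and the only element of order dividing gcd(59, 60) = 1 is 1, so u = v.
With φ(0) = 0 this makes φ injective on all of ℤ/61ℤ, hence bijective (finite equal-size domain and codomain). In particular φ is injective.
Since φ is injective, we find the preimage of 44. The inverse of x ↦ x^59 on (ℤ/61ℤ)^× is x ↦ x^59, because 59·59 = 3481 = 58·60 + 1 ≡ 1 (mod 60) and x^{60} = 1 for x ≠ 0 (Fermat). So φ⁻¹(44) = 44^59 mod 61.
Repeated squaring mod 61: 44^1 ≡ 44, 44^2 ≡ 44² = 1936 ≡ 45, 44^4 ≡ 45² = 2025 ≡ 12, 44^8 ≡ 12² = 144 ≡ 22, 44^16 ≡ 22² = 484 ≡ 57, 44^32 ≡ 57² = 3249 ≡ 16. Since 59 = 32 + 16 + 8 + 2 + 1, 44^59 ≡ 16·57·22·45·44: 16·57 = 912 ≡ 58, then 58·22 = 1276 ≡ 56, then 56·45 = 2520 ≡ 19, then 19·44 = 836 ≡ 43. So 44^59 ≡ 43 (mod 61).
Hence φ⁻¹(44) = 43.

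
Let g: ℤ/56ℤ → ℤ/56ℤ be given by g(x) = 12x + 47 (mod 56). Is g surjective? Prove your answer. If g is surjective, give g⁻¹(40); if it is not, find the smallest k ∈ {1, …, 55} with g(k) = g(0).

14

Since gcd(12, 56) = 4, we have 12x ≡ 0 (mod 4) for all x, so g(x) ≡ 3 (mod 4).
But 0 ≢ 3 (mod 4), so 0 ∈ ℤ/56ℤ has no preimage. Thus g is not surjective.
Since g is not surjective, we find the least positive k with g(k) = g(0): this means 12k ≡ 0 (mod 56), i.e. 56 ∣ 12k. Since gcd(12, 56) = 4, dividing through by 4 this holds exactly when 14 ∣ 3k, and as gcd(3, 14) = 1, exactly when 14 ∣ k.
The smallest positive such k is 14.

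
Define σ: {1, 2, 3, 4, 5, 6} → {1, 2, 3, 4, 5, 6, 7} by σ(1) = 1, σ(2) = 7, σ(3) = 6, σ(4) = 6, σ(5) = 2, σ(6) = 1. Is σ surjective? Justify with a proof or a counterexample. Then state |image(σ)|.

No element maps to 3, so σ is not surjective.
The image of σ is {1, 2, 6, 7}, which has 4 elements.

4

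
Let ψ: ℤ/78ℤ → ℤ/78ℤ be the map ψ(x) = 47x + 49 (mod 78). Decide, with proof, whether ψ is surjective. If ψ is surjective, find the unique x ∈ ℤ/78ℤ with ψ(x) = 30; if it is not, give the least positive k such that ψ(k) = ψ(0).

61

Recall that ψ is surjective if every y in the codomain equals ψ(x) for some x in the domain.
Since gcd(47, 78) = 1, 47 is invertible modulo 78. Euclid's algorithm: 78 = 1·47 + 31, 47 = 1·31 + 16, 31 = 1·16 + 15, 16 = 1·15 + 1; back-substituting gives 1 = 5·47 − 3·78, so 47⁻¹ ≡ 5 (mod 78).
Then y ↦ 5(y − 49) is a two-sided inverse to ψ, so every y ∈ ℤ/78ℤ has a preimage.
Hence ψ is surjective.
Since ψ is surjective, we compute ψ⁻¹(30): solve 47x + 49 ≡ 30 (mod 78), i.e. 47x ≡ 59 (mod 78).
Multiplying by 47⁻¹ = 5 gives x ≡ 5·59 = 295 = 3·78 + 61 ≡ 61 (mod 78).
Check: ψ(61) = 47·61 + 49 = 2916 = 37·78 + 30 ≡ 30 (mod 78).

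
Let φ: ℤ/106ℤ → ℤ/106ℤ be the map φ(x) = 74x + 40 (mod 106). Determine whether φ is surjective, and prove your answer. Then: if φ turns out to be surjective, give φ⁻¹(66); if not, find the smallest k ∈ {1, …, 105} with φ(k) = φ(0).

By definition, surjectivity means every element of the codomain has a preimage under φ.
Since gcd(74, 106) = 2, we have 74x ≡ 0 (mod 2) for all x, so φ(x) ≡ 0 (mod 2).
But 1 ≢ 0 (mod 2), so 1 ∈ ℤ/106ℤ has no preimage. Hence φ is not surjective.
Since φ is not surjective, we find the least positive k with φ(k) = φ(0): this means 74k ≡ 0 (mod 106), i.e. 106 ∣ 74k. Since gcd(74, 106) = 2, dividing through by 2 this holds exactly when 53 ∣ 37k, and as gcd(37, 53) = 1, exactly when 53 ∣ k.
The smallest positive such k is 53.

53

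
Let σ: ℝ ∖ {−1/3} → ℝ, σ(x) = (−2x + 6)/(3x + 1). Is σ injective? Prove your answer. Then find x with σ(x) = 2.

Suppose σ(x_1) = σ(x_2). Cross-multiplying: (−2x_1 + 6)(3x_2 + 1) = (−2x_2 + 6)(3x_1 + 1).
Expanding both sides and cancelling the symmetric terms leaves −20·(x_1 − x_2) = 0. Since −20 ≠ 0, x_1 = x_2. So σ is injective.
Solving σ(x) = 2: cross-multiplying gives −2x + 6 = 2(3x + 1), which rearranges to −8x = −4, so x = 1/2.

1/2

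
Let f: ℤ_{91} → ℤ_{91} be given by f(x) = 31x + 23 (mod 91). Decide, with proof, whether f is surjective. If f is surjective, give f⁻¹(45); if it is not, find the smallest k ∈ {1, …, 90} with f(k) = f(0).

Since gcd(31, 91) = 1, 31 is invertible modulo 91. Euclid's algorithm: 91 = 2·31 + 29, 31 = 1·29 + 2, 29 = 14·2 + 1; back-substituting gives 1 = 47·31 − 16·91, so 31⁻¹ ≡ 47 (mod 91).
For any y ∈ ℤ_{91}, x = 47(y − 23) mod 91 satisfies f(x) = 31·47(y − 23) + 23 ≡ y (since 31·47 ≡ 1 mod 91). So every y has a preimage.
Thus f is surjective.
Since f is surjective, we compute f⁻¹(45): solve 31x + 23 ≡ 45 (mod 91), i.e. 31x ≡ 22 (mod 91).
Multiplying by 31⁻¹ = 47 gives x ≡ 47·22 = 1034 = 11·91 + 33 ≡ 33 (mod 91).
Check: f(33) = 31·33 + 23 = 1046 = 11·91 + 45 ≡ 45 (mod 91).

33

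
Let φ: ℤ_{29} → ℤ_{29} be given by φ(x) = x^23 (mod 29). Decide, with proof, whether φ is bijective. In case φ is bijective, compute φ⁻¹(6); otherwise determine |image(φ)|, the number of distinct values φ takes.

9

Since 29 is prime, the nonzero elements of ℤ_{29} form a cyclic group of order 28.
As gcd(23, 28) = 1, raising to the 23rd power is a bijection on this group: if u^23 ≡ v^23 then (uv^{−1})^23 = 1, and the only element of order dividing gcd(23, 28) = 1 is 1, so u = v.
With φ(0) = 0 this makes φ injective on all of ℤ_{29}, hence bijective (finite equal-size domain and codomain). In particular φ is bijective.
Since φ is bijective, we find the preimage of 6. The inverse of x ↦ x^23 on (ℤ_{29})^× is x ↦ x^11, because 23·11 = 253 = 9·28 + 1 ≡ 1 (mod 28) and x^{28} = 1 for x ≠ 0 (Fermat). So φ⁻¹(6) = 6^11 mod 29.
Repeated squaring mod 29: 6^1 ≡ 6, 6^2 ≡ 6² = 36 ≡ 7, 6^4 ≡ 7² = 49 ≡ 20, 6^8 ≡ 20² = 400 ≡ 23. Since 11 = 8 + 2 + 1, 6^11 ≡ 23·7·6: 23·7 = 161 ≡ 16, then 16·6 = 96 ≡ 9. So 6^11 ≡ 9 (mod 29).
Hence φ⁻¹(6) = 9.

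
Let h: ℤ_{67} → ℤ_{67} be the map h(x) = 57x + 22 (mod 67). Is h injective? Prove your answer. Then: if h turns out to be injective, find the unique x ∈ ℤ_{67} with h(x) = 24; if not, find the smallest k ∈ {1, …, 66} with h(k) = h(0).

40

If h(a) = h(b), then 57a ≡ 57b (mod 67). Because gcd(57, 67) = 1, we may cancel 57 to get a ≡ b (mod 67).
Thus h is injective.
We now compute 57⁻¹ mod 67 explicitly. Euclid's algorithm: 67 = 1·57 + 10, 57 = 5·10 + 7, 10 = 1·7 + 3, 7 = 2·3 + 1; back-substituting gives 1 = 20·57 − 17·67, so 57⁻¹ ≡ 20 (mod 67).
Since h is injective, we find h⁻¹(24): we need 57x ≡ 24 − 22 ≡ 2 (mod 67). Using 57⁻¹ = 20: x ≡ 20·2 = 40, so x = 40.
Check: h(40) = 57·40 + 22 = 2302 = 34·67 + 24 ≡ 24 (mod 67).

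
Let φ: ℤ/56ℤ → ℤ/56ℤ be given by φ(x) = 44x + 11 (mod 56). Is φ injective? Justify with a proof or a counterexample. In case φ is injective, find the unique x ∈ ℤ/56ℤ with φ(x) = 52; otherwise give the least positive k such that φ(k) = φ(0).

14

We have gcd(44, 56) = 4 > 1. Taking a = 0 and b = 14: φ(0) = 11 and φ(14) = 44·14 + 11 = 627 ≡ 11 (mod 56).
So φ(0) = φ(14) while 0 ≠ 14, thus φ is not injective.
Since φ is not injective, we find the least positive k with φ(k) = φ(0): this means 44k ≡ 0 (mod 56), i.e. 56 ∣ 44k. Since gcd(44, 56) = 4, dividing through by 4 this holds exactly when 14 ∣ 11k, and as gcd(11, 14) = 1, exactly when 14 ∣ k.
The smallest positive such k is 14.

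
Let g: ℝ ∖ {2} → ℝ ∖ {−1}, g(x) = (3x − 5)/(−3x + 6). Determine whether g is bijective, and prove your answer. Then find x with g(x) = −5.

25/12

Suppose g(x_1) = g(x_2). Cross-multiplying: (3x_1 − 5)(−3x_2 + 6) = (3x_2 − 5)(−3x_1 + 6).
Expanding both sides and cancelling the symmetric terms leaves 3·(x_1 − x_2) = 0. Since 3 ≠ 0, x_1 = x_2. Therefore g is injective.
For any y ≠ −1, solving y(−3x + 6) = 3x − 5 for x gives a well-defined x ≠ 2. So g is surjective.
Hence g is bijective.
Solving g(x) = −5: cross-multiplying gives 3x − 5 = −5(−3x + 6), which rearranges to −12x = −25, so x = 25/12.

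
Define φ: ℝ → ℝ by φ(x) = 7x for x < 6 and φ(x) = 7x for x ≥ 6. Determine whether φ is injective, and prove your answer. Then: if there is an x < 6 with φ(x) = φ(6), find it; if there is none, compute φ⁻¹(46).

Both pieces are strictly increasing (slopes 7 and 7), so each is injective on its own interval.
The left piece maps (−∞, 6) onto (−∞, 42); the right piece maps [6, ∞) onto [42, ∞).
These images are disjoint, so no value is attained by both pieces. Hence φ is injective.
Because the two images are disjoint, no x < 6 has φ(x) = φ(6), so we compute φ⁻¹(46): 46 lies in [42, ∞), so solve 7x = 46: x = (46 − 0)/7 = 46/7.

46/7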